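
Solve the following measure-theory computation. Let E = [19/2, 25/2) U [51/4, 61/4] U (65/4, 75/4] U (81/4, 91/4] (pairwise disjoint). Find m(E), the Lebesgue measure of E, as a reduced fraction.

For pairwise disjoint intervals, m(union_i I_i) = sum_i m(I_i),
and m is invariant under swapping open/closed endpoints (single points have measure 0).
So m(E) = sum_i (b_i - a_i).
  I_1 has length 25/2 - 19/2 = 3.
  I_2 has length 61/4 - 51/4 = 5/2.
  I_3 has length 75/4 - 65/4 = 5/2.
  I_4 has length 91/4 - 81/4 = 5/2.
Summing:
  m(E) = 3 + 5/2 + 5/2 + 5/2 = 21/2.

21/2


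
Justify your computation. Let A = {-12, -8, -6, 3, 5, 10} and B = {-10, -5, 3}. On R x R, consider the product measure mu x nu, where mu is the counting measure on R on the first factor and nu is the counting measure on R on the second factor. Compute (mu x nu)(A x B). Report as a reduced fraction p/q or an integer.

For a measurable rectangle A x B, the product measure satisfies
  (mu x nu)(A x B) = mu(A) * nu(B).
  mu(A) = 6.
  nu(B) = 3.
  (mu x nu)(A x B) = 6 * 3 = 18.

18


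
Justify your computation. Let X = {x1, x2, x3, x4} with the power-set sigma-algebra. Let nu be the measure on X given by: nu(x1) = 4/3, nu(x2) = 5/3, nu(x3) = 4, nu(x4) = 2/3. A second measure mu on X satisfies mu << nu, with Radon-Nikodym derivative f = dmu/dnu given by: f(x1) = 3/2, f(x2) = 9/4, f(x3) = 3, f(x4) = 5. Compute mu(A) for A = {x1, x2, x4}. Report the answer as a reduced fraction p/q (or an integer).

By the defining property of the Radon-Nikodym derivative, for every measurable set A,
  mu(A) = integral_A f dnu.
Since nu is a discrete measure concentrated on the atoms of X, the integral over A reduces to the sum
  mu(A) = sum_{x in A} f(x) * nu({x}).
Computing each term:
  x1: f(x1) * nu(x1) = 3/2 * 4/3 = 2.
  x2: f(x2) * nu(x2) = 9/4 * 5/3 = 15/4.
  x4: f(x4) * nu(x4) = 5 * 2/3 = 10/3.
Summing: mu(A) = 2 + 15/4 + 10/3 = 109/12.

109/12


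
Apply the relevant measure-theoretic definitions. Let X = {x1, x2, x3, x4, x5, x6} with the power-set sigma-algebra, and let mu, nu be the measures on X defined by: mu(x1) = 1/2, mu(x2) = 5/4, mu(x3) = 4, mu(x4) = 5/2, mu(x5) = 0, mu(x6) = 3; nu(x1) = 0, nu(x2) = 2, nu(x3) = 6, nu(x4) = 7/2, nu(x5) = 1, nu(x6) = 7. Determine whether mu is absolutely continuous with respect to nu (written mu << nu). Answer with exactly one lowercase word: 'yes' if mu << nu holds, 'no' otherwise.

mu << nu means: every nu-null measurable set is also mu-null; equivalently, for every atom x, if nu({x}) = 0 then mu({x}) = 0.
Checking each atom:
  x1: nu = 0, mu = 1/2 > 0 -> violates mu << nu.
  x2: nu = 2 > 0 -> no constraint.
  x3: nu = 6 > 0 -> no constraint.
  x4: nu = 7/2 > 0 -> no constraint.
  x5: nu = 1 > 0 -> no constraint.
  x6: nu = 7 > 0 -> no constraint.
The atom(s) x1 violate the condition (nu = 0 but mu > 0). Therefore mu is NOT absolutely continuous w.r.t. nu.

no


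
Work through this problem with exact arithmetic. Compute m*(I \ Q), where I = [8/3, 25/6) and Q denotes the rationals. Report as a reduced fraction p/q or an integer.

The interval I = [8/3, 25/6) has m(I) = 25/6 - 8/3 = 3/2 (endpoints are measure-zero, so open/closed/half-open agree). Write I = (I cap Q) u (I \ Q). The rationals in I are countable, so m*(I cap Q) = 0 (cover each rational by intervals whose total length is arbitrarily small). By countable subadditivity m*(I) <= m*(I cap Q) + m*(I \ Q), hence m*(I \ Q) >= m(I) = 3/2. The reverse inequality m*(I \ Q) <= m*(I) = 3/2 is trivial since (I \ Q) is a subset of I. Therefore m*(I \ Q) = 3/2.

3/2


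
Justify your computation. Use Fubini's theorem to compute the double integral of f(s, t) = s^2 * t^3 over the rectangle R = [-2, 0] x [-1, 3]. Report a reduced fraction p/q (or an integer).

f(s, t) is a tensor product of a function of s and a function of t, and both factors are bounded continuous (hence Lebesgue integrable) on the rectangle, so Fubini's theorem applies:
  integral_R f d(m x m) = (integral_a1^b1 s^2 ds) * (integral_a2^b2 t^3 dt).
Inner integral in s: integral_{-2}^{0} s^2 ds = (0^3 - (-2)^3)/3
  = 8/3.
Inner integral in t: integral_{-1}^{3} t^3 dt = (3^4 - (-1)^4)/4
  = 20.
Product: (8/3) * (20) = 160/3.

160/3


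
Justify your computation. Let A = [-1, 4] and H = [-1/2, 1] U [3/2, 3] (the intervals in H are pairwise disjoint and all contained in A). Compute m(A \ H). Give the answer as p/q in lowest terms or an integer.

The ambient interval has length m(A) = 4 - (-1) = 5.
Since the holes are disjoint and sit inside A, by finite additivity
  m(H) = sum_i (b_i - a_i), and m(A \ H) = m(A) - m(H).
Computing the hole measures:
  m(H_1) = 1 - (-1/2) = 3/2.
  m(H_2) = 3 - 3/2 = 3/2.
Summed: m(H) = 3/2 + 3/2 = 3.
So m(A \ H) = 5 - 3 = 2.

2


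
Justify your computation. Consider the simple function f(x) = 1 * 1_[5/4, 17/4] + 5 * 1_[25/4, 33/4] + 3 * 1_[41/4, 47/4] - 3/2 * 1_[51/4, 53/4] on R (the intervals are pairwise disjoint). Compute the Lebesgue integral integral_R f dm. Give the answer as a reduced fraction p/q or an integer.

For a simple function f = sum_i c_i * 1_{A_i} with disjoint A_i,
  integral f dm = sum_i c_i * m(A_i).
Lengths of the A_i:
  m(A_1) = 17/4 - 5/4 = 3.
  m(A_2) = 33/4 - 25/4 = 2.
  m(A_3) = 47/4 - 41/4 = 3/2.
  m(A_4) = 53/4 - 51/4 = 1/2.
Contributions c_i * m(A_i):
  (1) * (3) = 3.
  (5) * (2) = 10.
  (3) * (3/2) = 9/2.
  (-3/2) * (1/2) = -3/4.
Total: 3 + 10 + 9/2 - 3/4 = 67/4.

67/4


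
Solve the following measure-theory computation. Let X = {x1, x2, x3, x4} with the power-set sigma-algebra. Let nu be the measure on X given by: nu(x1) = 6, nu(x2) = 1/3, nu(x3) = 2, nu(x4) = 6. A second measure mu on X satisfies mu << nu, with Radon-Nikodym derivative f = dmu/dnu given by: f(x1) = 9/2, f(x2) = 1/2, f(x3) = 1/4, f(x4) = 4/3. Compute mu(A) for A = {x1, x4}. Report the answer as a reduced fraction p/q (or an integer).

By the defining property of the Radon-Nikodym derivative, for every measurable set A,
  mu(A) = integral_A f dnu.
Since nu is a discrete measure concentrated on the atoms of X, the integral over A reduces to the sum
  mu(A) = sum_{x in A} f(x) * nu({x}).
Computing each term:
  x1: f(x1) * nu(x1) = 9/2 * 6 = 27.
  x4: f(x4) * nu(x4) = 4/3 * 6 = 8.
Summing: mu(A) = 27 + 8 = 35.

35


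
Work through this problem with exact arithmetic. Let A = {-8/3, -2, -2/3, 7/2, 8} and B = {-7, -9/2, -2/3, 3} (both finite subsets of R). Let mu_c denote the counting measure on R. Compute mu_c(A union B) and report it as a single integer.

Counting measure on a finite set equals cardinality. By inclusion-exclusion, |A union B| = |A| + |B| - |A cap B|.
|A| = 5, |B| = 4, |A cap B| = 1.
So mu_c(A union B) = 5 + 4 - 1 = 8.

8


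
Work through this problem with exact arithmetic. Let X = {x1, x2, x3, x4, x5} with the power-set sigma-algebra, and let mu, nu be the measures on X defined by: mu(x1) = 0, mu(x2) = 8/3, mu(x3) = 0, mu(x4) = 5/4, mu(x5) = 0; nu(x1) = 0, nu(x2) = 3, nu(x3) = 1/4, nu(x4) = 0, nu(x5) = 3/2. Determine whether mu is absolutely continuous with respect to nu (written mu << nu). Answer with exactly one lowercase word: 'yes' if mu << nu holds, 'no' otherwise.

mu << nu means: every nu-null measurable set is also mu-null; equivalently, for every atom x, if nu({x}) = 0 then mu({x}) = 0.
Checking each atom:
  x1: nu = 0, mu = 0 -> consistent with mu << nu.
  x2: nu = 3 > 0 -> no constraint.
  x3: nu = 1/4 > 0 -> no constraint.
  x4: nu = 0, mu = 5/4 > 0 -> violates mu << nu.
  x5: nu = 3/2 > 0 -> no constraint.
The atom(s) x4 violate the condition (nu = 0 but mu > 0). Therefore mu is NOT absolutely continuous w.r.t. nu.

no


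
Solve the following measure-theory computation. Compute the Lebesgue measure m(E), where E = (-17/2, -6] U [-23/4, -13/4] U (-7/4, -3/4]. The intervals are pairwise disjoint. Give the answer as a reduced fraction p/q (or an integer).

For pairwise disjoint intervals, m(union_i I_i) = sum_i m(I_i),
and m is invariant under swapping open/closed endpoints (single points have measure 0).
So m(E) = sum_i (b_i - a_i).
  I_1 has length -6 - (-17/2) = 5/2.
  I_2 has length -13/4 - (-23/4) = 5/2.
  I_3 has length -3/4 - (-7/4) = 1.
Summing:
  m(E) = 5/2 + 5/2 + 1 = 6.

6


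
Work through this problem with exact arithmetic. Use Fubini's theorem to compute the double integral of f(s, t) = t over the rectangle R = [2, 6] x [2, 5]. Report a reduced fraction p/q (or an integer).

f(s, t) is a tensor product of a function of s and a function of t, and both factors are bounded continuous (hence Lebesgue integrable) on the rectangle, so Fubini's theorem applies:
  integral_R f d(m x m) = (integral_a1^b1 1 ds) * (integral_a2^b2 t dt).
Inner integral in s: integral_{2}^{6} 1 ds = (6^1 - 2^1)/1
  = 4.
Inner integral in t: integral_{2}^{5} t dt = (5^2 - 2^2)/2
  = 21/2.
Product: (4) * (21/2) = 42.

42


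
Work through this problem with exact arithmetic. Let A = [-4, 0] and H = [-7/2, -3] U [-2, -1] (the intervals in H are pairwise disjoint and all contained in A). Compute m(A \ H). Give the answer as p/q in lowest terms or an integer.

The ambient interval has length m(A) = 0 - (-4) = 4.
Since the holes are disjoint and sit inside A, by finite additivity
  m(H) = sum_i (b_i - a_i), and m(A \ H) = m(A) - m(H).
Computing the hole measures:
  m(H_1) = -3 - (-7/2) = 1/2.
  m(H_2) = -1 - (-2) = 1.
Summed: m(H) = 1/2 + 1 = 3/2.
So m(A \ H) = 4 - 3/2 = 5/2.

5/2


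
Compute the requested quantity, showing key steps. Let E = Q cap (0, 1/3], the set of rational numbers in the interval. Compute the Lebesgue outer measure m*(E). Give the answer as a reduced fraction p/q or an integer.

E = Q cap (0, 1/3] is a subset of Q, which is countable. Enumerate Q = {q_1, q_2, ...}; for any eps > 0, cover q_k by the open interval (q_k - eps/2^(k+1), q_k + eps/2^(k+1)), of length eps/2^k. The total cover length is sum_{k>=1} eps/2^k = eps. Hence m*(E) <= m*(Q) <= eps for every eps > 0, and since outer measure is non-negative, m*(E) = 0.

0


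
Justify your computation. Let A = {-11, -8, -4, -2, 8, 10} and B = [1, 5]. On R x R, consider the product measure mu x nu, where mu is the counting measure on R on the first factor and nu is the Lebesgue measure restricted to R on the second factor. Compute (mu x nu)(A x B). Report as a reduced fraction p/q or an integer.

For a measurable rectangle A x B, the product measure satisfies
  (mu x nu)(A x B) = mu(A) * nu(B).
  mu(A) = 6.
  nu(B) = 4.
  (mu x nu)(A x B) = 6 * 4 = 24.

24


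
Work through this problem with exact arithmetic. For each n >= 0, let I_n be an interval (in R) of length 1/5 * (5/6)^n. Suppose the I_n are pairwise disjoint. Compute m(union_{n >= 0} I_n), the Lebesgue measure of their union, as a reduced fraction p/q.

By countable additivity of the Lebesgue measure on pairwise disjoint measurable sets,
  m(union_{n >= 0} I_n) = sum_{n >= 0} m(I_n) = sum_{n >= 0} a * r^n,
  with a = 1/5 and r = 5/6.
Since 0 < r = 5/6 < 1, the geometric series converges:
  sum_{n >= 0} a * r^n = a / (1 - r).
  = 1/5 / (1 - 5/6)
  = 1/5 / (1/6)
  = 6/5.

6/5


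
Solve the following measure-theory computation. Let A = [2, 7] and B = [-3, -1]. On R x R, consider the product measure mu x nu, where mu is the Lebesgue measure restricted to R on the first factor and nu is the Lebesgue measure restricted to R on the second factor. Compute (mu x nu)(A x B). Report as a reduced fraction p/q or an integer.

For a measurable rectangle A x B, the product measure satisfies
  (mu x nu)(A x B) = mu(A) * nu(B).
  mu(A) = 5.
  nu(B) = 2.
  (mu x nu)(A x B) = 5 * 2 = 10.

10


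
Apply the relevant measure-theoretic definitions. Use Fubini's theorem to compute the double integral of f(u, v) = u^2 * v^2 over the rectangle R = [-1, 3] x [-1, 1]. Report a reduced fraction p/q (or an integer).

f(u, v) is a tensor product of a function of u and a function of v, and both factors are bounded continuous (hence Lebesgue integrable) on the rectangle, so Fubini's theorem applies:
  integral_R f d(m x m) = (integral_a1^b1 u^2 du) * (integral_a2^b2 v^2 dv).
Inner integral in u: integral_{-1}^{3} u^2 du = (3^3 - (-1)^3)/3
  = 28/3.
Inner integral in v: integral_{-1}^{1} v^2 dv = (1^3 - (-1)^3)/3
  = 2/3.
Product: (28/3) * (2/3) = 56/9.

56/9


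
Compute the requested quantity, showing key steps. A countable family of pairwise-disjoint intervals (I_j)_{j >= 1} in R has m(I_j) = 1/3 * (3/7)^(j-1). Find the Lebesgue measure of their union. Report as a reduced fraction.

By countable additivity of the Lebesgue measure on pairwise disjoint measurable sets,
  m(union_{j >= 1} I_j) = sum_{j >= 1} m(I_j) = sum_{j >= 1} a * r^(j-1),
  with a = 1/3 and r = 3/7.
Since 0 < r = 3/7 < 1, the geometric series converges:
  sum_{j >= 1} a * r^(j-1) = a / (1 - r).
  = 1/3 / (1 - 3/7)
  = 1/3 / (4/7)
  = 7/12.

7/12


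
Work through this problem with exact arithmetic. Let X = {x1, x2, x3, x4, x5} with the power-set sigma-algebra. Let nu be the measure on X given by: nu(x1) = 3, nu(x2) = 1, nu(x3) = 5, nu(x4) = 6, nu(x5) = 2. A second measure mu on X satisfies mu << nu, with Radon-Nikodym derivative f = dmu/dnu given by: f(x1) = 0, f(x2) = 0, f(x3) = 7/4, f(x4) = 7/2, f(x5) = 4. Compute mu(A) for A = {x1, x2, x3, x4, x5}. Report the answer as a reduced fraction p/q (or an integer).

By the defining property of the Radon-Nikodym derivative, for every measurable set A,
  mu(A) = integral_A f dnu.
Since nu is a discrete measure concentrated on the atoms of X, the integral over A reduces to the sum
  mu(A) = sum_{x in A} f(x) * nu({x}).
Computing each term:
  x1: f(x1) * nu(x1) = 0 * 3 = 0.
  x2: f(x2) * nu(x2) = 0 * 1 = 0.
  x3: f(x3) * nu(x3) = 7/4 * 5 = 35/4.
  x4: f(x4) * nu(x4) = 7/2 * 6 = 21.
  x5: f(x5) * nu(x5) = 4 * 2 = 8.
Summing: mu(A) = 0 + 0 + 35/4 + 21 + 8 = 151/4.

151/4


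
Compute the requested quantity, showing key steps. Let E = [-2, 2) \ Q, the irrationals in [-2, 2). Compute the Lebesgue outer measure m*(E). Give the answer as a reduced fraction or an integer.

The interval I = [-2, 2) has m(I) = 2 - (-2) = 4 (endpoints are measure-zero, so open/closed/half-open agree). Write I = (I cap Q) u (I \ Q). The rationals in I are countable, so m*(I cap Q) = 0 (cover each rational by intervals whose total length is arbitrarily small). By countable subadditivity m*(I) <= m*(I cap Q) + m*(I \ Q), hence m*(I \ Q) >= m(I) = 4. The reverse inequality m*(I \ Q) <= m*(I) = 4 is trivial since (I \ Q) is a subset of I. Therefore m*(I \ Q) = 4.

4


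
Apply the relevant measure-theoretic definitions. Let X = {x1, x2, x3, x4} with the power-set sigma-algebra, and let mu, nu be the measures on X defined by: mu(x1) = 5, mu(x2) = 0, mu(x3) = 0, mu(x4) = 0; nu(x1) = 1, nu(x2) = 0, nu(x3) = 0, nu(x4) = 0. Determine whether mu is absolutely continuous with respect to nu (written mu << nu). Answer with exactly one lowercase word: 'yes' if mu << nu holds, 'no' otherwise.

mu << nu means: every nu-null measurable set is also mu-null; equivalently, for every atom x, if nu({x}) = 0 then mu({x}) = 0.
Checking each atom:
  x1: nu = 1 > 0 -> no constraint.
  x2: nu = 0, mu = 0 -> consistent with mu << nu.
  x3: nu = 0, mu = 0 -> consistent with mu << nu.
  x4: nu = 0, mu = 0 -> consistent with mu << nu.
No atom violates the condition. Therefore mu << nu.

yes


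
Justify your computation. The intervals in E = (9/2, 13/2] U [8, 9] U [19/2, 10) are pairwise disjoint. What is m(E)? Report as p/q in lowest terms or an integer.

For pairwise disjoint intervals, m(union_i I_i) = sum_i m(I_i),
and m is invariant under swapping open/closed endpoints (single points have measure 0).
So m(E) = sum_i (b_i - a_i).
  I_1 has length 13/2 - 9/2 = 2.
  I_2 has length 9 - 8 = 1.
  I_3 has length 10 - 19/2 = 1/2.
Summing:
  m(E) = 2 + 1 + 1/2 = 7/2.

7/2


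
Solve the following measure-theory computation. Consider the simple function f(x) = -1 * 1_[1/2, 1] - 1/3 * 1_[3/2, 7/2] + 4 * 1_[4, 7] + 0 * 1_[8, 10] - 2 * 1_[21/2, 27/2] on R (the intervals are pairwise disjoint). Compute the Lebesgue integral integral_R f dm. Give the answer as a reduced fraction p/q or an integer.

For a simple function f = sum_i c_i * 1_{A_i} with disjoint A_i,
  integral f dm = sum_i c_i * m(A_i).
Lengths of the A_i:
  m(A_1) = 1 - 1/2 = 1/2.
  m(A_2) = 7/2 - 3/2 = 2.
  m(A_3) = 7 - 4 = 3.
  m(A_4) = 10 - 8 = 2.
  m(A_5) = 27/2 - 21/2 = 3.
Contributions c_i * m(A_i):
  (-1) * (1/2) = -1/2.
  (-1/3) * (2) = -2/3.
  (4) * (3) = 12.
  (0) * (2) = 0.
  (-2) * (3) = -6.
Total: -1/2 - 2/3 + 12 + 0 - 6 = 29/6.

29/6


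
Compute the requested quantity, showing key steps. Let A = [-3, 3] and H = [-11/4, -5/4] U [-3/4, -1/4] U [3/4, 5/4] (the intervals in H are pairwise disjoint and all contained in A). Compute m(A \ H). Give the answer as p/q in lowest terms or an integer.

The ambient interval has length m(A) = 3 - (-3) = 6.
Since the holes are disjoint and sit inside A, by finite additivity
  m(H) = sum_i (b_i - a_i), and m(A \ H) = m(A) - m(H).
Computing the hole measures:
  m(H_1) = -5/4 - (-11/4) = 3/2.
  m(H_2) = -1/4 - (-3/4) = 1/2.
  m(H_3) = 5/4 - 3/4 = 1/2.
Summed: m(H) = 3/2 + 1/2 + 1/2 = 5/2.
So m(A \ H) = 6 - 5/2 = 7/2.

7/2


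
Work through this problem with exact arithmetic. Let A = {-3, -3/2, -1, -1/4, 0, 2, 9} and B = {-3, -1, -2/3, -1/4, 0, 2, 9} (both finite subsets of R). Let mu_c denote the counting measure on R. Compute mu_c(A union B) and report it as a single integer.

Counting measure on a finite set equals cardinality. By inclusion-exclusion, |A union B| = |A| + |B| - |A cap B|.
|A| = 7, |B| = 7, |A cap B| = 6.
So mu_c(A union B) = 7 + 7 - 6 = 8.

8


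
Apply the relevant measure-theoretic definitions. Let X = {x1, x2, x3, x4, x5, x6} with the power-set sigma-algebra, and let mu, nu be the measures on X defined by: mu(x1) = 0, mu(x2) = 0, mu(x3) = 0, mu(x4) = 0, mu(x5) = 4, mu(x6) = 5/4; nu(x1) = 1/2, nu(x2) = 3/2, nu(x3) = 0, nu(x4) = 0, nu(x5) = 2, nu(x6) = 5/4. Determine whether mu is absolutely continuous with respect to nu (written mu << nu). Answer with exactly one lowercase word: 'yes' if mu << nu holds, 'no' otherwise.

mu << nu means: every nu-null measurable set is also mu-null; equivalently, for every atom x, if nu({x}) = 0 then mu({x}) = 0.
Checking each atom:
  x1: nu = 1/2 > 0 -> no constraint.
  x2: nu = 3/2 > 0 -> no constraint.
  x3: nu = 0, mu = 0 -> consistent with mu << nu.
  x4: nu = 0, mu = 0 -> consistent with mu << nu.
  x5: nu = 2 > 0 -> no constraint.
  x6: nu = 5/4 > 0 -> no constraint.
No atom violates the condition. Therefore mu << nu.

yes


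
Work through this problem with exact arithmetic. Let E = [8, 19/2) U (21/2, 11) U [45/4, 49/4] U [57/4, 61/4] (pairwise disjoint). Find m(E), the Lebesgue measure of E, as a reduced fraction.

For pairwise disjoint intervals, m(union_i I_i) = sum_i m(I_i),
and m is invariant under swapping open/closed endpoints (single points have measure 0).
So m(E) = sum_i (b_i - a_i).
  I_1 has length 19/2 - 8 = 3/2.
  I_2 has length 11 - 21/2 = 1/2.
  I_3 has length 49/4 - 45/4 = 1.
  I_4 has length 61/4 - 57/4 = 1.
Summing:
  m(E) = 3/2 + 1/2 + 1 + 1 = 4.

4


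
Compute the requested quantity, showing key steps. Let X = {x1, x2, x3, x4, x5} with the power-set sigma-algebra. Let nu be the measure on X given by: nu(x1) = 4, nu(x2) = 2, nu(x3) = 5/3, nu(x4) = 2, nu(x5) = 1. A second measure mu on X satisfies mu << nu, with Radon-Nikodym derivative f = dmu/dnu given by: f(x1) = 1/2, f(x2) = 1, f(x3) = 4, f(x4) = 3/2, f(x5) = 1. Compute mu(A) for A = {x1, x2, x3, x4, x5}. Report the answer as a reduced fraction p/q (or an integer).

By the defining property of the Radon-Nikodym derivative, for every measurable set A,
  mu(A) = integral_A f dnu.
Since nu is a discrete measure concentrated on the atoms of X, the integral over A reduces to the sum
  mu(A) = sum_{x in A} f(x) * nu({x}).
Computing each term:
  x1: f(x1) * nu(x1) = 1/2 * 4 = 2.
  x2: f(x2) * nu(x2) = 1 * 2 = 2.
  x3: f(x3) * nu(x3) = 4 * 5/3 = 20/3.
  x4: f(x4) * nu(x4) = 3/2 * 2 = 3.
  x5: f(x5) * nu(x5) = 1 * 1 = 1.
Summing: mu(A) = 2 + 2 + 20/3 + 3 + 1 = 44/3.

44/3


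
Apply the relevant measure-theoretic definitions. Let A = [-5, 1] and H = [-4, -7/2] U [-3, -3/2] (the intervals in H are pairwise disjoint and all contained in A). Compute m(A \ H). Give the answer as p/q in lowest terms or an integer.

The ambient interval has length m(A) = 1 - (-5) = 6.
Since the holes are disjoint and sit inside A, by finite additivity
  m(H) = sum_i (b_i - a_i), and m(A \ H) = m(A) - m(H).
Computing the hole measures:
  m(H_1) = -7/2 - (-4) = 1/2.
  m(H_2) = -3/2 - (-3) = 3/2.
Summed: m(H) = 1/2 + 3/2 = 2.
So m(A \ H) = 6 - 2 = 4.

4


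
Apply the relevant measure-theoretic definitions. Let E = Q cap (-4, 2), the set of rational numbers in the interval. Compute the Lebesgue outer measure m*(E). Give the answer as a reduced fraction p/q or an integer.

The set Q cap (-4, 2) is countable (a subset of the countable set Q). Lebesgue outer measure of any countable set is 0: each singleton {q} has m*({q}) = 0, and by countable subadditivity m*(union_k {q_k}) <= sum_k m*({q_k}) = sum_k 0 = 0. The reverse inequality m*(E) >= 0 is automatic. So m*(Q cap (-4, 2)) = 0.

0


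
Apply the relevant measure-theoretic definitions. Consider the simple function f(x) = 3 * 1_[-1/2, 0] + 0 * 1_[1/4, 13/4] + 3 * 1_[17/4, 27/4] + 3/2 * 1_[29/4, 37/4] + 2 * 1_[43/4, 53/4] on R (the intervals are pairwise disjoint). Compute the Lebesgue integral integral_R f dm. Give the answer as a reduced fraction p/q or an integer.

For a simple function f = sum_i c_i * 1_{A_i} with disjoint A_i,
  integral f dm = sum_i c_i * m(A_i).
Lengths of the A_i:
  m(A_1) = 0 - (-1/2) = 1/2.
  m(A_2) = 13/4 - 1/4 = 3.
  m(A_3) = 27/4 - 17/4 = 5/2.
  m(A_4) = 37/4 - 29/4 = 2.
  m(A_5) = 53/4 - 43/4 = 5/2.
Contributions c_i * m(A_i):
  (3) * (1/2) = 3/2.
  (0) * (3) = 0.
  (3) * (5/2) = 15/2.
  (3/2) * (2) = 3.
  (2) * (5/2) = 5.
Total: 3/2 + 0 + 15/2 + 3 + 5 = 17.

17


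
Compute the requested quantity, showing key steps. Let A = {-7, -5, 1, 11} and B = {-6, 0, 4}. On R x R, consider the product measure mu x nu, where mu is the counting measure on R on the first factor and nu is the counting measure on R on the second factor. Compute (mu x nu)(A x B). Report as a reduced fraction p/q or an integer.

For a measurable rectangle A x B, the product measure satisfies
  (mu x nu)(A x B) = mu(A) * nu(B).
  mu(A) = 4.
  nu(B) = 3.
  (mu x nu)(A x B) = 4 * 3 = 12.

12


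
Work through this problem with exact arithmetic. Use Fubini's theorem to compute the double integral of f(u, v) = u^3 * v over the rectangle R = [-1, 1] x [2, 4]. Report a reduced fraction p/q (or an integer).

f(u, v) is a tensor product of a function of u and a function of v, and both factors are bounded continuous (hence Lebesgue integrable) on the rectangle, so Fubini's theorem applies:
  integral_R f d(m x m) = (integral_a1^b1 u^3 du) * (integral_a2^b2 v dv).
Inner integral in u: integral_{-1}^{1} u^3 du = (1^4 - (-1)^4)/4
  = 0.
Inner integral in v: integral_{2}^{4} v dv = (4^2 - 2^2)/2
  = 6.
Product: (0) * (6) = 0.

0


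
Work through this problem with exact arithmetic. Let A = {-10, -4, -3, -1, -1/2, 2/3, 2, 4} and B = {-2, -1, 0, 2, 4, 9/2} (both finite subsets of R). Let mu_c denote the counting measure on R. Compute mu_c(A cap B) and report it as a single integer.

Counting measure on a finite set equals cardinality. mu_c(A cap B) = |A cap B| (elements appearing in both).
Enumerating the elements of A that also lie in B gives 3 element(s).
So mu_c(A cap B) = 3.

3


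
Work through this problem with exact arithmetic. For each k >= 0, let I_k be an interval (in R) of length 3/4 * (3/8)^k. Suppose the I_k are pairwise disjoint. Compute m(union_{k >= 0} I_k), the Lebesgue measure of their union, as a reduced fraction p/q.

By countable additivity of the Lebesgue measure on pairwise disjoint measurable sets,
  m(union_{k >= 0} I_k) = sum_{k >= 0} m(I_k) = sum_{k >= 0} a * r^k,
  with a = 3/4 and r = 3/8.
Since 0 < r = 3/8 < 1, the geometric series converges:
  sum_{k >= 0} a * r^k = a / (1 - r).
  = 3/4 / (1 - 3/8)
  = 3/4 / (5/8)
  = 6/5.

6/5


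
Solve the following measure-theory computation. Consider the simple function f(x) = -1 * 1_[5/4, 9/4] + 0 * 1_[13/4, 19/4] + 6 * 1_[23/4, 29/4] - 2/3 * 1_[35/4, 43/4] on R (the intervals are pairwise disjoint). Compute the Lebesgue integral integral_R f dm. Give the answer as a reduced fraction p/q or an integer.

For a simple function f = sum_i c_i * 1_{A_i} with disjoint A_i,
  integral f dm = sum_i c_i * m(A_i).
Lengths of the A_i:
  m(A_1) = 9/4 - 5/4 = 1.
  m(A_2) = 19/4 - 13/4 = 3/2.
  m(A_3) = 29/4 - 23/4 = 3/2.
  m(A_4) = 43/4 - 35/4 = 2.
Contributions c_i * m(A_i):
  (-1) * (1) = -1.
  (0) * (3/2) = 0.
  (6) * (3/2) = 9.
  (-2/3) * (2) = -4/3.
Total: -1 + 0 + 9 - 4/3 = 20/3.

20/3


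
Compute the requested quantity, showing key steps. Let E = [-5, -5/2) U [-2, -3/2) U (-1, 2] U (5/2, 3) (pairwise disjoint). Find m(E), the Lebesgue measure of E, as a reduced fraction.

For pairwise disjoint intervals, m(union_i I_i) = sum_i m(I_i),
and m is invariant under swapping open/closed endpoints (single points have measure 0).
So m(E) = sum_i (b_i - a_i).
  I_1 has length -5/2 - (-5) = 5/2.
  I_2 has length -3/2 - (-2) = 1/2.
  I_3 has length 2 - (-1) = 3.
  I_4 has length 3 - 5/2 = 1/2.
Summing:
  m(E) = 5/2 + 1/2 + 3 + 1/2 = 13/2.

13/2


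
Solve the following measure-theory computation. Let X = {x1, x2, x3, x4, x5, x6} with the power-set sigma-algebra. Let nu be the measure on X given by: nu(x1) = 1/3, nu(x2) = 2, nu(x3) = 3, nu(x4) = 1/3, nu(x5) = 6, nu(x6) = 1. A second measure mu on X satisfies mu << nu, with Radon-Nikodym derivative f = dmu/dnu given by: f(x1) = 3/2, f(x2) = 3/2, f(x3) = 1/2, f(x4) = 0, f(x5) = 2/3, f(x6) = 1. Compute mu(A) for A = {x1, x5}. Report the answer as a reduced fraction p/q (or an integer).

By the defining property of the Radon-Nikodym derivative, for every measurable set A,
  mu(A) = integral_A f dnu.
Since nu is a discrete measure concentrated on the atoms of X, the integral over A reduces to the sum
  mu(A) = sum_{x in A} f(x) * nu({x}).
Computing each term:
  x1: f(x1) * nu(x1) = 3/2 * 1/3 = 1/2.
  x5: f(x5) * nu(x5) = 2/3 * 6 = 4.
Summing: mu(A) = 1/2 + 4 = 9/2.

9/2


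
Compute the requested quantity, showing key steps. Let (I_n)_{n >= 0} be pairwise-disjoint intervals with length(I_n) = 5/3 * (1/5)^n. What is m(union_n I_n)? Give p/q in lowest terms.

By countable additivity of the Lebesgue measure on pairwise disjoint measurable sets,
  m(union_{n >= 0} I_n) = sum_{n >= 0} m(I_n) = sum_{n >= 0} a * r^n,
  with a = 5/3 and r = 1/5.
Since 0 < r = 1/5 < 1, the geometric series converges:
  sum_{n >= 0} a * r^n = a / (1 - r).
  = 5/3 / (1 - 1/5)
  = 5/3 / (4/5)
  = 25/12.

25/12


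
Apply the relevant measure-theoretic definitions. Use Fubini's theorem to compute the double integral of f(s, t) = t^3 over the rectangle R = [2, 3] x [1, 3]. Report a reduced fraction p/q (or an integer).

f(s, t) is a tensor product of a function of s and a function of t, and both factors are bounded continuous (hence Lebesgue integrable) on the rectangle, so Fubini's theorem applies:
  integral_R f d(m x m) = (integral_a1^b1 1 ds) * (integral_a2^b2 t^3 dt).
Inner integral in s: integral_{2}^{3} 1 ds = (3^1 - 2^1)/1
  = 1.
Inner integral in t: integral_{1}^{3} t^3 dt = (3^4 - 1^4)/4
  = 20.
Product: (1) * (20) = 20.

20


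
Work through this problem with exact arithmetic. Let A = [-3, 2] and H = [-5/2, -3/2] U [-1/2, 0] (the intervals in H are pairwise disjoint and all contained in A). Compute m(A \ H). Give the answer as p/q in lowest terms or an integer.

The ambient interval has length m(A) = 2 - (-3) = 5.
Since the holes are disjoint and sit inside A, by finite additivity
  m(H) = sum_i (b_i - a_i), and m(A \ H) = m(A) - m(H).
Computing the hole measures:
  m(H_1) = -3/2 - (-5/2) = 1.
  m(H_2) = 0 - (-1/2) = 1/2.
Summed: m(H) = 1 + 1/2 = 3/2.
So m(A \ H) = 5 - 3/2 = 7/2.

7/2


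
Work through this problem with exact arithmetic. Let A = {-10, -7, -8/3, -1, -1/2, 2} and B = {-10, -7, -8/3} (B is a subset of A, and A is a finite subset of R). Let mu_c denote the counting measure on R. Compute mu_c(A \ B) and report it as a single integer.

Counting measure assigns mu_c(E) = |E| (number of elements) when E is finite. For B subset A, A \ B is the set of elements of A not in B, so |A \ B| = |A| - |B|.
|A| = 6, |B| = 3, so mu_c(A \ B) = 6 - 3 = 3.

3


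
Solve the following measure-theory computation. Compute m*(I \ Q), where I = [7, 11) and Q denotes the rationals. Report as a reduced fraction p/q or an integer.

The interval I = [7, 11) has m(I) = 11 - 7 = 4 (endpoints are measure-zero, so open/closed/half-open agree). Write I = (I cap Q) u (I \ Q). The rationals in I are countable, so m*(I cap Q) = 0 (cover each rational by intervals whose total length is arbitrarily small). By countable subadditivity m*(I) <= m*(I cap Q) + m*(I \ Q), hence m*(I \ Q) >= m(I) = 4. The reverse inequality m*(I \ Q) <= m*(I) = 4 is trivial since (I \ Q) is a subset of I. Therefore m*(I \ Q) = 4.

4


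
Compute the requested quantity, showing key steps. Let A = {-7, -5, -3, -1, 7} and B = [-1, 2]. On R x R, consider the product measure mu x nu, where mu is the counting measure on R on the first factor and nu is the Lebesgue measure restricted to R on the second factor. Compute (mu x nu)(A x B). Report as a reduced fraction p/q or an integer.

For a measurable rectangle A x B, the product measure satisfies
  (mu x nu)(A x B) = mu(A) * nu(B).
  mu(A) = 5.
  nu(B) = 3.
  (mu x nu)(A x B) = 5 * 3 = 15.

15


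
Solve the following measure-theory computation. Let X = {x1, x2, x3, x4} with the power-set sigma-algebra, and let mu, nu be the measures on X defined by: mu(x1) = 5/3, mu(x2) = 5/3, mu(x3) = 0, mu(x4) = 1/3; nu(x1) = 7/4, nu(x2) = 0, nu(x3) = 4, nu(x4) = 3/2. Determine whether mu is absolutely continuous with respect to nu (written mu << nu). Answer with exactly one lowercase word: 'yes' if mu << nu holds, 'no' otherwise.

mu << nu means: every nu-null measurable set is also mu-null; equivalently, for every atom x, if nu({x}) = 0 then mu({x}) = 0.
Checking each atom:
  x1: nu = 7/4 > 0 -> no constraint.
  x2: nu = 0, mu = 5/3 > 0 -> violates mu << nu.
  x3: nu = 4 > 0 -> no constraint.
  x4: nu = 3/2 > 0 -> no constraint.
The atom(s) x2 violate the condition (nu = 0 but mu > 0). Therefore mu is NOT absolutely continuous w.r.t. nu.

no


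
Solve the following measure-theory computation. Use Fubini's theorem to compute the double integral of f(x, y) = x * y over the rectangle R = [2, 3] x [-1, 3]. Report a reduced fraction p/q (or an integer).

f(x, y) is a tensor product of a function of x and a function of y, and both factors are bounded continuous (hence Lebesgue integrable) on the rectangle, so Fubini's theorem applies:
  integral_R f d(m x m) = (integral_a1^b1 x dx) * (integral_a2^b2 y dy).
Inner integral in x: integral_{2}^{3} x dx = (3^2 - 2^2)/2
  = 5/2.
Inner integral in y: integral_{-1}^{3} y dy = (3^2 - (-1)^2)/2
  = 4.
Product: (5/2) * (4) = 10.

10


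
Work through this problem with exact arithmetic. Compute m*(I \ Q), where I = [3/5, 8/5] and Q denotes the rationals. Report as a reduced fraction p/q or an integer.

The interval I = [3/5, 8/5] has m(I) = 8/5 - 3/5 = 1 (endpoints are measure-zero, so open/closed/half-open agree). Write I = (I cap Q) u (I \ Q). The rationals in I are countable, so m*(I cap Q) = 0 (cover each rational by intervals whose total length is arbitrarily small). By countable subadditivity m*(I) <= m*(I cap Q) + m*(I \ Q), hence m*(I \ Q) >= m(I) = 1. The reverse inequality m*(I \ Q) <= m*(I) = 1 is trivial since (I \ Q) is a subset of I. Therefore m*(I \ Q) = 1.

1


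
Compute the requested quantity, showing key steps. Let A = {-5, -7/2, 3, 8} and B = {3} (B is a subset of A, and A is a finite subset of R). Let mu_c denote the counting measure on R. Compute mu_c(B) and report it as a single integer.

Counting measure assigns mu_c(E) = |E| (number of elements) when E is finite.
B has 1 element(s), so mu_c(B) = 1.

1


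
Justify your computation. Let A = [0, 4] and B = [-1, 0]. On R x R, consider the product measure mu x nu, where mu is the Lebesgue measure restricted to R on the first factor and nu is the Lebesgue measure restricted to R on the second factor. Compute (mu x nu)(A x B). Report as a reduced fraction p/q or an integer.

For a measurable rectangle A x B, the product measure satisfies
  (mu x nu)(A x B) = mu(A) * nu(B).
  mu(A) = 4.
  nu(B) = 1.
  (mu x nu)(A x B) = 4 * 1 = 4.

4


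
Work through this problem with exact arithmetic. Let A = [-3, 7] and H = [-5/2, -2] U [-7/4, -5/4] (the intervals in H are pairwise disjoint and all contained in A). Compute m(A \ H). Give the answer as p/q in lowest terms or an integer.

The ambient interval has length m(A) = 7 - (-3) = 10.
Since the holes are disjoint and sit inside A, by finite additivity
  m(H) = sum_i (b_i - a_i), and m(A \ H) = m(A) - m(H).
Computing the hole measures:
  m(H_1) = -2 - (-5/2) = 1/2.
  m(H_2) = -5/4 - (-7/4) = 1/2.
Summed: m(H) = 1/2 + 1/2 = 1.
So m(A \ H) = 10 - 1 = 9.

9


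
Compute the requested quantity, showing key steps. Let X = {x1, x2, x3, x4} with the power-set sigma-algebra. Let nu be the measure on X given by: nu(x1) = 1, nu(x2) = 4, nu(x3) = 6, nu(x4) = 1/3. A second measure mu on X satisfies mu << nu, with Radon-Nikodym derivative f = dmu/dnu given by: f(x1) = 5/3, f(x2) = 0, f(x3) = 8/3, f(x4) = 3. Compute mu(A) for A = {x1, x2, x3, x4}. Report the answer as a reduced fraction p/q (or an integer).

By the defining property of the Radon-Nikodym derivative, for every measurable set A,
  mu(A) = integral_A f dnu.
Since nu is a discrete measure concentrated on the atoms of X, the integral over A reduces to the sum
  mu(A) = sum_{x in A} f(x) * nu({x}).
Computing each term:
  x1: f(x1) * nu(x1) = 5/3 * 1 = 5/3.
  x2: f(x2) * nu(x2) = 0 * 4 = 0.
  x3: f(x3) * nu(x3) = 8/3 * 6 = 16.
  x4: f(x4) * nu(x4) = 3 * 1/3 = 1.
Summing: mu(A) = 5/3 + 0 + 16 + 1 = 56/3.

56/3


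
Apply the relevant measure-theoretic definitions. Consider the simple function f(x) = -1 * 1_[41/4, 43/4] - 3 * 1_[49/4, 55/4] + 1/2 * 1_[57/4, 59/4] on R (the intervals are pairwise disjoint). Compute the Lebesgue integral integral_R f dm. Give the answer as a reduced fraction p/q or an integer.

For a simple function f = sum_i c_i * 1_{A_i} with disjoint A_i,
  integral f dm = sum_i c_i * m(A_i).
Lengths of the A_i:
  m(A_1) = 43/4 - 41/4 = 1/2.
  m(A_2) = 55/4 - 49/4 = 3/2.
  m(A_3) = 59/4 - 57/4 = 1/2.
Contributions c_i * m(A_i):
  (-1) * (1/2) = -1/2.
  (-3) * (3/2) = -9/2.
  (1/2) * (1/2) = 1/4.
Total: -1/2 - 9/2 + 1/4 = -19/4.

-19/4


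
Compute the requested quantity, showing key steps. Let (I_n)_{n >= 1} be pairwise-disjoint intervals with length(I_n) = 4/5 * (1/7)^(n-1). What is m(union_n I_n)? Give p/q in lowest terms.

By countable additivity of the Lebesgue measure on pairwise disjoint measurable sets,
  m(union_{n >= 1} I_n) = sum_{n >= 1} m(I_n) = sum_{n >= 1} a * r^(n-1),
  with a = 4/5 and r = 1/7.
Since 0 < r = 1/7 < 1, the geometric series converges:
  sum_{n >= 1} a * r^(n-1) = a / (1 - r).
  = 4/5 / (1 - 1/7)
  = 4/5 / (6/7)
  = 14/15.

14/15


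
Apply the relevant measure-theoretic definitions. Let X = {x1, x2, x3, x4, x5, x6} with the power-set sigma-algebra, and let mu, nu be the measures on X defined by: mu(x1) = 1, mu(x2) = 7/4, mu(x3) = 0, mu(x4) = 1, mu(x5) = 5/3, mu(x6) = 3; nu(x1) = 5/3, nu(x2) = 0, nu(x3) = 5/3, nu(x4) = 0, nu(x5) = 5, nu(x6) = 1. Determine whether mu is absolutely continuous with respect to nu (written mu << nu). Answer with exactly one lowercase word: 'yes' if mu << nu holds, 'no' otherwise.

mu << nu means: every nu-null measurable set is also mu-null; equivalently, for every atom x, if nu({x}) = 0 then mu({x}) = 0.
Checking each atom:
  x1: nu = 5/3 > 0 -> no constraint.
  x2: nu = 0, mu = 7/4 > 0 -> violates mu << nu.
  x3: nu = 5/3 > 0 -> no constraint.
  x4: nu = 0, mu = 1 > 0 -> violates mu << nu.
  x5: nu = 5 > 0 -> no constraint.
  x6: nu = 1 > 0 -> no constraint.
The atom(s) x2, x4 violate the condition (nu = 0 but mu > 0). Therefore mu is NOT absolutely continuous w.r.t. nu.

no


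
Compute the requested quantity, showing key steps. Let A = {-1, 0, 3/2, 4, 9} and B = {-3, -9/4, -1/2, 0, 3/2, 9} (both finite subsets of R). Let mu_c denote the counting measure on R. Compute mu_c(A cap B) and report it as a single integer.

Counting measure on a finite set equals cardinality. mu_c(A cap B) = |A cap B| (elements appearing in both).
Enumerating the elements of A that also lie in B gives 3 element(s).
So mu_c(A cap B) = 3.

3


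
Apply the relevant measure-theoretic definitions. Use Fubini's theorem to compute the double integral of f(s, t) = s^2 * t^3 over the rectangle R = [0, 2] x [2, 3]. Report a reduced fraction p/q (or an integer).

f(s, t) is a tensor product of a function of s and a function of t, and both factors are bounded continuous (hence Lebesgue integrable) on the rectangle, so Fubini's theorem applies:
  integral_R f d(m x m) = (integral_a1^b1 s^2 ds) * (integral_a2^b2 t^3 dt).
Inner integral in s: integral_{0}^{2} s^2 ds = (2^3 - 0^3)/3
  = 8/3.
Inner integral in t: integral_{2}^{3} t^3 dt = (3^4 - 2^4)/4
  = 65/4.
Product: (8/3) * (65/4) = 130/3.

130/3


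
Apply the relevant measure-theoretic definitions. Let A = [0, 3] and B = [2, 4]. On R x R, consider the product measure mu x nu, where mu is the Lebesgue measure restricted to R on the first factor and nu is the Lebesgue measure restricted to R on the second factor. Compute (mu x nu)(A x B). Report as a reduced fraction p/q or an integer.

For a measurable rectangle A x B, the product measure satisfies
  (mu x nu)(A x B) = mu(A) * nu(B).
  mu(A) = 3.
  nu(B) = 2.
  (mu x nu)(A x B) = 3 * 2 = 6.

6


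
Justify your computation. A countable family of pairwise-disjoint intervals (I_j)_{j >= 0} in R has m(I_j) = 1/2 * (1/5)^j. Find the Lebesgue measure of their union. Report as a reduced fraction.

By countable additivity of the Lebesgue measure on pairwise disjoint measurable sets,
  m(union_{j >= 0} I_j) = sum_{j >= 0} m(I_j) = sum_{j >= 0} a * r^j,
  with a = 1/2 and r = 1/5.
Since 0 < r = 1/5 < 1, the geometric series converges:
  sum_{j >= 0} a * r^j = a / (1 - r).
  = 1/2 / (1 - 1/5)
  = 1/2 / (4/5)
  = 5/8.

5/8


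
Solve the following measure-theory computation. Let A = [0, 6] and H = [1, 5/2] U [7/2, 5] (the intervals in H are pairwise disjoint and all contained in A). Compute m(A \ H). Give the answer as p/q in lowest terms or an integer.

The ambient interval has length m(A) = 6 - 0 = 6.
Since the holes are disjoint and sit inside A, by finite additivity
  m(H) = sum_i (b_i - a_i), and m(A \ H) = m(A) - m(H).
Computing the hole measures:
  m(H_1) = 5/2 - 1 = 3/2.
  m(H_2) = 5 - 7/2 = 3/2.
Summed: m(H) = 3/2 + 3/2 = 3.
So m(A \ H) = 6 - 3 = 3.

3


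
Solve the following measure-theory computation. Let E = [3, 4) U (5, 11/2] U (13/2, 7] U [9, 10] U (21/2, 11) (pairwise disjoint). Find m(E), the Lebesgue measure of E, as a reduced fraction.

For pairwise disjoint intervals, m(union_i I_i) = sum_i m(I_i),
and m is invariant under swapping open/closed endpoints (single points have measure 0).
So m(E) = sum_i (b_i - a_i).
  I_1 has length 4 - 3 = 1.
  I_2 has length 11/2 - 5 = 1/2.
  I_3 has length 7 - 13/2 = 1/2.
  I_4 has length 10 - 9 = 1.
  I_5 has length 11 - 21/2 = 1/2.
Summing:
  m(E) = 1 + 1/2 + 1/2 + 1 + 1/2 = 7/2.

7/2


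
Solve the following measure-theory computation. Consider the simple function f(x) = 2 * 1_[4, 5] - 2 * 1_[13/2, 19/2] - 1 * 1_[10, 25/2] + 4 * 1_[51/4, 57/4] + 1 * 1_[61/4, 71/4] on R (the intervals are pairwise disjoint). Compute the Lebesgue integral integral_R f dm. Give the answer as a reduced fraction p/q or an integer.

For a simple function f = sum_i c_i * 1_{A_i} with disjoint A_i,
  integral f dm = sum_i c_i * m(A_i).
Lengths of the A_i:
  m(A_1) = 5 - 4 = 1.
  m(A_2) = 19/2 - 13/2 = 3.
  m(A_3) = 25/2 - 10 = 5/2.
  m(A_4) = 57/4 - 51/4 = 3/2.
  m(A_5) = 71/4 - 61/4 = 5/2.
Contributions c_i * m(A_i):
  (2) * (1) = 2.
  (-2) * (3) = -6.
  (-1) * (5/2) = -5/2.
  (4) * (3/2) = 6.
  (1) * (5/2) = 5/2.
Total: 2 - 6 - 5/2 + 6 + 5/2 = 2.

2
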